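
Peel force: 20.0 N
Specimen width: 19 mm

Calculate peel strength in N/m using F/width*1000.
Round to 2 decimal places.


Peel strength = 20.0 / 19 * 1000 = 1052.63 N/m

1052.63


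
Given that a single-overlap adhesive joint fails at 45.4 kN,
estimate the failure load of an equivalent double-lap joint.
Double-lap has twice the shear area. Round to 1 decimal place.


Double-lap factor = 2
Expected load = 45.4 * 2 = 90.8 kN

90.8


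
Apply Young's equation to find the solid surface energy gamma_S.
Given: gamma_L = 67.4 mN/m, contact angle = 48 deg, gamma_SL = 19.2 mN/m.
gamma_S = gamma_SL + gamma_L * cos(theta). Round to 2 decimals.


theta_rad = 48 * pi/180 = 0.837758
gamma_S = 19.2 + 67.4 * cos(0.837758)
= 64.30 mN/m

64.30


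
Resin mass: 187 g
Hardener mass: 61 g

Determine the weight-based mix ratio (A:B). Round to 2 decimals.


Ratio = 187 / 61 = 3.07

3.07


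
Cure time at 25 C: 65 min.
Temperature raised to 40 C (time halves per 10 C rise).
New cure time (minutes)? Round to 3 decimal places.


Acceleration factor = 2^(15/10) = 2.8284
New time = 65 / 2.8284 = 22.981 min

22.981


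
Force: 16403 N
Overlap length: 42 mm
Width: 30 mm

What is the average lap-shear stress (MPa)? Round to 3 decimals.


Average shear stress = F / (overlap * width)
= 16403 / (42 * 30)
= 13.018 MPa

13.018


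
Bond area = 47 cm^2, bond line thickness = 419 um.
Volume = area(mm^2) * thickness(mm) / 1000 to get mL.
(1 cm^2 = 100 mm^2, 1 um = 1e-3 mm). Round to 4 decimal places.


area_mm2 = 47 * 100 = 4700
blt_mm = 419 * 1e-3 = 0.419
vol_mm3 = 4700 * 0.419 = 1969.3
vol_mL = 1969.3 / 1000 = 1.9693 mL

1.9693


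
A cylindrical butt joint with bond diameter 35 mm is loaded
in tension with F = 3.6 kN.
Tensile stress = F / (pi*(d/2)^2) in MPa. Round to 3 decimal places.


Area = pi * (35/2)^2 = 962.1128 mm^2
Stress = 3.6*1000 / 962.1128
= 3.742 MPa

3.742


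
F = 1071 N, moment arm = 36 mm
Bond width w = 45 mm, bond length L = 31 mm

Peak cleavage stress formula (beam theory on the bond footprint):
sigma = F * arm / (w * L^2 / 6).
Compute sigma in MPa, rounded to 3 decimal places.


sigma = (1071 * 36) / (45 * 961 / 6)
= 38556 * 6 / 43245
= 231336 / 43245
= 5.349 MPa

5.349


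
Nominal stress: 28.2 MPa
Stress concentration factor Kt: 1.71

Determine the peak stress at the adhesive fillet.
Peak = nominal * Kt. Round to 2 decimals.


Peak stress = 28.2 * 1.71
= 48.22 MPa

48.22


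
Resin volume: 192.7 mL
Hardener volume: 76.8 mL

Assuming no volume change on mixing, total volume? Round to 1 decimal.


V_total = 192.7 + 76.8 = 269.5 mL

269.5


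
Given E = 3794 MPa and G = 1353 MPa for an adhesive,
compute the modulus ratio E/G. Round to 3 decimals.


E/G ratio = 3794 / 1353 = 2.804

2.804


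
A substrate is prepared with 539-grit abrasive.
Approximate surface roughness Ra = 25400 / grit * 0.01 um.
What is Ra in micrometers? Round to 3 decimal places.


Ra = 25400 / 539 * 0.01 = 0.471 um

0.471


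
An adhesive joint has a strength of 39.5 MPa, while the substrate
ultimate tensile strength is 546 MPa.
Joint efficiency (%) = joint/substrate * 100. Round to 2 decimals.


Efficiency = 39.5 / 546 * 100
= 7.23%

7.23


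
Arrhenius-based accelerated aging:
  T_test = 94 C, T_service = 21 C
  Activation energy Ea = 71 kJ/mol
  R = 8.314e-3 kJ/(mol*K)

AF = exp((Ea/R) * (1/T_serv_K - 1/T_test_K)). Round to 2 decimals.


T_test_K = 367.15, T_serv_K = 294.15
AF = exp((71/8.314e-3) * (1/294.15 - 1/367.15))
= 321.32

321.32


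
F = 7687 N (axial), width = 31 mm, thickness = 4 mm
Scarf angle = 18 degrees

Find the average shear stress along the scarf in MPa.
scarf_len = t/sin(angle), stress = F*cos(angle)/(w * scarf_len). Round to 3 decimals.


scarf_len = 4/sin(18 deg) = 12.9443
cos(18 deg) = 0.951057
stress = 7687*0.951057/(31*12.9443) = 18.219 MPa

18.219


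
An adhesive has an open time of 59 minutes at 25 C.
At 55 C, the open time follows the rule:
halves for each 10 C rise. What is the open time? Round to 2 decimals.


Factor = 2^((55-25)/10) = 8.0000
Open time = 59 / 8.0000 = 7.38 min

7.38


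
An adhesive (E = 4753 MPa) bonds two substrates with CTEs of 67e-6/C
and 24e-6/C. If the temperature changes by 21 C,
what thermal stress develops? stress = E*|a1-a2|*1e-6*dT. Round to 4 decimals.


Stress = 4753 * |67 - 24| * 1e-6 * 21
= 4.2920 MPa

4.2920


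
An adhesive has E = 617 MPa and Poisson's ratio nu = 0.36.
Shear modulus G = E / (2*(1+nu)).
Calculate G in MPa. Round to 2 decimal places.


G = 617 / (2*(1+0.36))
= 617 / 2.72
= 226.84 MPa

226.84


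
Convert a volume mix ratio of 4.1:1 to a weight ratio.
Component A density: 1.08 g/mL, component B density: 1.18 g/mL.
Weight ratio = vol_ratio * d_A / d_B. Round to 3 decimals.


= 4.1 * 1.08 / 1.18 = 3.753

3.753


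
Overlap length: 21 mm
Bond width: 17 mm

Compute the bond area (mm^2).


Bond area = 21 * 17 = 357 mm^2

357


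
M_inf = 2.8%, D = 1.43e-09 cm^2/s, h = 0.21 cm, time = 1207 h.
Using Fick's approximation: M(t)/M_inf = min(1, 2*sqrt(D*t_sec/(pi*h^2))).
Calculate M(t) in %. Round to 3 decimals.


t = 4345200 s
ratio = min(1, 2*sqrt(1.43e-09*4345200/(pi*0.0441)))
= 0.423554
M(t) = 2.8 * 0.423554 = 1.186%

1.186


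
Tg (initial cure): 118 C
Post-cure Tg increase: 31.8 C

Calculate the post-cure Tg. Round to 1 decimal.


Post-cure Tg = 118 + 31.8 = 149.8 C

149.8


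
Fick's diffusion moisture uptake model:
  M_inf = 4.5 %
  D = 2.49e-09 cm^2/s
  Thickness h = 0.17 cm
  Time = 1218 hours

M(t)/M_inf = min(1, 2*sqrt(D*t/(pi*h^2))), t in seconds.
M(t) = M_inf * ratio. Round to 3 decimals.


t_sec = 1218 * 3600 = 4384800
ratio = 2*sqrt(2.49e-09*4384800/(pi*0.17^2))
= min(1, 0.693555)
= 0.693555
M(t) = 4.5 * 0.693555 = 3.121 %

3.121


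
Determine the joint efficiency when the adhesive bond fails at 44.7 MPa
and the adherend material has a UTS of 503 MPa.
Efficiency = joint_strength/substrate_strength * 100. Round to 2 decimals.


Joint efficiency = 44.7 / 503 * 100
= 8.89%

8.89


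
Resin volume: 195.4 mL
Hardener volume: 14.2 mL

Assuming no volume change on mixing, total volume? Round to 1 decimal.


V_total = 195.4 + 14.2 = 209.6 mL

209.6


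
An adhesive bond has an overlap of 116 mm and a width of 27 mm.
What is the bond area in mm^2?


Bond area = overlap * width
= 116 * 27
= 3132 mm^2

3132


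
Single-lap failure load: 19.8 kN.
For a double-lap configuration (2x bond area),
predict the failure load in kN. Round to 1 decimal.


Failure load = 19.8 * 2 = 39.6 kN

39.6


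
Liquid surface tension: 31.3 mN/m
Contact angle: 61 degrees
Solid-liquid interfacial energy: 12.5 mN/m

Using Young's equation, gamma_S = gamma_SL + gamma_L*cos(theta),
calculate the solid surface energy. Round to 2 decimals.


gamma_S = 12.5 + 31.3 * cos(61)
= 27.67 mN/m

27.67


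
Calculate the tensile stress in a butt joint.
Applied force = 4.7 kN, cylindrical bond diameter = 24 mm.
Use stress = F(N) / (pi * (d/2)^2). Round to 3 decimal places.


A = pi * 12.0^2 = 452.3893 mm^2
sigma = 4700.0 / 452.3893 = 10.389 MPa

10.389


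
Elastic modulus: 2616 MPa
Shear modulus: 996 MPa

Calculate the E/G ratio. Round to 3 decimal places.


E / G = 2616 / 996 = 2.627

2.627


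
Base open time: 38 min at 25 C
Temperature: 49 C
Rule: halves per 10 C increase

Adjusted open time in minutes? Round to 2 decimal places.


Acceleration = 2^((49-25)/10) = 5.2780
Open time = 38 / 5.2780 = 7.20 min

7.20


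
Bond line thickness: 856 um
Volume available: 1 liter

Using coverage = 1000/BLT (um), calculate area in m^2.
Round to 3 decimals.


1 L = 1e6 mm^3, thickness = 856 um = 0.856 mm
Area = 1e6 / 0.856 mm^2 = (1e6 / 0.856) / 1e6 m^2 = 1000 / 856 m^2
= 1.168 m^2

1.168


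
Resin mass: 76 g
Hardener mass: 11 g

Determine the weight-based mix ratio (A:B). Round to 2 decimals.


Ratio = 76 / 11 = 6.91

6.91


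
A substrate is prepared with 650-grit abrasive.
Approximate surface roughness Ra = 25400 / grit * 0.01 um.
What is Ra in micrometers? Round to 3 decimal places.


Ra = 25400 / 650 * 0.01 = 0.391 um

0.391


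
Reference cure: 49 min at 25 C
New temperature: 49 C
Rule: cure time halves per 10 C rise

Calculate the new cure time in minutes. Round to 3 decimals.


factor = 2^((49-25)/10) = 5.2780
t_new = 49 / 5.2780 = 9.284 min

9.284


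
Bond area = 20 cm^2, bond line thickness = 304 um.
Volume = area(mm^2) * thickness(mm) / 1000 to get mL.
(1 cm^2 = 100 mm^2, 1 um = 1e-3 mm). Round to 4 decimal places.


area_mm2 = 20 * 100 = 2000
blt_mm = 304 * 1e-3 = 0.304
vol_mm3 = 2000 * 0.304 = 608.0
vol_mL = 608.0 / 1000 = 0.6080 mL

0.6080


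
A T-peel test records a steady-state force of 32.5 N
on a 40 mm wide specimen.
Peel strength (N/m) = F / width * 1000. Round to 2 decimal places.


Peel strength = 32.5 / 40 * 1000
= 812.50 N/m

812.50


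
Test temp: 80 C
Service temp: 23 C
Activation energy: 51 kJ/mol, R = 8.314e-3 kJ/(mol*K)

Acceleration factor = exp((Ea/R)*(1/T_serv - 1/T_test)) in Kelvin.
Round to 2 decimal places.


AF = exp((51/0.008314)*(1/296.15 - 1/353.15))
= 28.31

28.31


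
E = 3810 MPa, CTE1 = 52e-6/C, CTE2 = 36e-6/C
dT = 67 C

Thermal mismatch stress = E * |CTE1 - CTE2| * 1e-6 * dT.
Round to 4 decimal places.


= 3810 * 16e-6 * 67
= 4.0843 MPa

4.0843


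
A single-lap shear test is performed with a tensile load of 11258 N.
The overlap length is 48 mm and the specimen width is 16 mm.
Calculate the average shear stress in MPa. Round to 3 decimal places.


Shear stress = F / (overlap * width)
= 11258 / (48 * 16)
= 11258 / 768
= 14.659 MPa

14.659


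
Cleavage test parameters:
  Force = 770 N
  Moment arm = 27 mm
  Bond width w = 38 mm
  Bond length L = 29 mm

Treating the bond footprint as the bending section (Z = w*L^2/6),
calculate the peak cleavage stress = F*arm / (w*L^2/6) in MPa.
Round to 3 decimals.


M = 770 * 27 = 20790 N*mm
Z = 38 * 29^2 / 6 = 31958 / 6 mm^3
sigma = M / Z = 6 * 20790 / 31958 = 124740 / 31958
= 3.903 MPa

3.903


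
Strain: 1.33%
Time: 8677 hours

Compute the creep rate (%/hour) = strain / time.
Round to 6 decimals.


Creep rate = 1.33 / 8677
= 0.000153 %/h

0.000153


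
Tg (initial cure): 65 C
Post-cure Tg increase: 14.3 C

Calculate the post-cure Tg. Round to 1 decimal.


Post-cure Tg = 65 + 14.3 = 79.3 C

79.3


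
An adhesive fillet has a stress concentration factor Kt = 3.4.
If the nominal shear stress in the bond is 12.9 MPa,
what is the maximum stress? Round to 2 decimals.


Max stress = 12.9 * 3.4 = 43.86 MPa

43.86


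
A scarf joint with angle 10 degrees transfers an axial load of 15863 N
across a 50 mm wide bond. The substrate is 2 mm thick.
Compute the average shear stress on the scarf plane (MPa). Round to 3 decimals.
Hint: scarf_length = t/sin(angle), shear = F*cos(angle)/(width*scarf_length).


scarf_length = 2 / sin(10 deg) = 11.5175 mm
cos(10 deg) = 0.984808
shear stress = 15863 * 0.984808 / (50 * 11.5175)
= 27.127 MPa

27.127


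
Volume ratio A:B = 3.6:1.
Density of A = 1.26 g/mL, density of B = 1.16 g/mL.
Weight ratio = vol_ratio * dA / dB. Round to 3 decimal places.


Wt ratio = 3.6 * 1.26 / 1.16
= 3.910

3.910


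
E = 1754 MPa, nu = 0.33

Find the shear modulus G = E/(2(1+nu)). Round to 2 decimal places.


G = 1754 / (2 * 1.33)
= 659.40 MPa

659.40


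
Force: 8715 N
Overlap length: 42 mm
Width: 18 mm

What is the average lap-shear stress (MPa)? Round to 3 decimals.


Average shear stress = F / (overlap * width)
= 8715 / (42 * 18)
= 11.528 MPa

11.528


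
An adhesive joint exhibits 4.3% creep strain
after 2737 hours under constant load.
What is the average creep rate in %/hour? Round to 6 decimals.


Creep rate = strain / time
= 4.3 / 2737
= 0.001571 %/h

0.001571


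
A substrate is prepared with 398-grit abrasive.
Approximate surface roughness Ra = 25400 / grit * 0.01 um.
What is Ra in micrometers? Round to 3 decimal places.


Ra = 25400 / 398 * 0.01 = 0.638 um

0.638


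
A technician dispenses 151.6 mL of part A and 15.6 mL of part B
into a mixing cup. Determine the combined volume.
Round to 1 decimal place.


Combined volume = 151.6 + 15.6
= 167.2 mL

167.2


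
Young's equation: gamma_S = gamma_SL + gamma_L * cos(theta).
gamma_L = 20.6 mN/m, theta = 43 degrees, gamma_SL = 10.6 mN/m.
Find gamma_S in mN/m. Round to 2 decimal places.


cos(43 deg) = 0.731354
gamma_S = 10.6 + 20.6 * 0.731354
= 25.67 mN/m

25.67


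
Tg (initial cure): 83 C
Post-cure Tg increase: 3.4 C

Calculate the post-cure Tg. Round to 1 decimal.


Post-cure Tg = 83 + 3.4 = 86.4 C

86.4


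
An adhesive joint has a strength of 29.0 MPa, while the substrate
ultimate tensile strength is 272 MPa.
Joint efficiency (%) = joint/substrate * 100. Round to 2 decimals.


Efficiency = 29.0 / 272 * 100
= 10.66%

10.66


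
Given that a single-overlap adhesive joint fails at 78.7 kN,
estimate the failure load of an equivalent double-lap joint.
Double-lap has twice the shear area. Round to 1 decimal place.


Double-lap factor = 2
Expected load = 78.7 * 2 = 157.4 kN

157.4


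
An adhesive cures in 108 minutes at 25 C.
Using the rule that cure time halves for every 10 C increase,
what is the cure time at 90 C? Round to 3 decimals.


Factor = 2^((90 - 25) / 10) = 90.5097
Cure time = 108 / 90.5097
= 1.193 minutes

1.193


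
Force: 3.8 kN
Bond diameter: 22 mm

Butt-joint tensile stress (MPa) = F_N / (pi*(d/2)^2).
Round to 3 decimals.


F_N = 3.8 * 1000 = 3800.0 N
A = pi*(11.0)^2 = 380.1327 mm^2
stress = 3800.0 / 380.1327 = 9.997 MPa

9.997


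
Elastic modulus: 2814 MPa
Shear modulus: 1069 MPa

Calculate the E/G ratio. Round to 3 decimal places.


E / G = 2814 / 1069 = 2.632

2.632


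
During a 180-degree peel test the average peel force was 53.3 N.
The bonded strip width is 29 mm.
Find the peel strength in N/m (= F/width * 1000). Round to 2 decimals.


Peel strength = F/width * 1000
= 53.3 / 29 * 1000
= 1837.93 N/m

1837.93


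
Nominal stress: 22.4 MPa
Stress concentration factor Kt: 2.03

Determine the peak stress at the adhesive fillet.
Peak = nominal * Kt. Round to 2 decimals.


Peak stress = 22.4 * 2.03
= 45.47 MPa

45.47


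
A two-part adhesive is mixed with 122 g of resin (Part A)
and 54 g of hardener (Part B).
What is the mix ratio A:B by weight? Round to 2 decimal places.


Mix ratio = mass_A / mass_B
= 122 / 54
= 2.26

2.26


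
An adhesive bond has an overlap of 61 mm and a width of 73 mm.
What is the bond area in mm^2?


Bond area = overlap * width
= 61 * 73
= 4453 mm^2

4453


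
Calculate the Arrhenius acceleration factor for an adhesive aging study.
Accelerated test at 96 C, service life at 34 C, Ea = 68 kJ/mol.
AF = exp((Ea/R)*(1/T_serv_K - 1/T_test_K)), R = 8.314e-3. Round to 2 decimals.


T_test = 369.15 K, T_serv = 307.15 K
Ea/R = 68 / 0.008314 = 8178.98
AF = exp(8178.98 * (1/307.15 - 1/369.15))
= 87.56

87.56


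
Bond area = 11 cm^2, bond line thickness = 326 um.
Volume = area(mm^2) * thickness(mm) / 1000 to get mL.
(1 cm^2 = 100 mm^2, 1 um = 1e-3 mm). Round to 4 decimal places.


area_mm2 = 11 * 100 = 1100
blt_mm = 326 * 1e-3 = 0.326
vol_mm3 = 1100 * 0.326 = 358.6
vol_mL = 358.6 / 1000 = 0.3586 mL

0.3586


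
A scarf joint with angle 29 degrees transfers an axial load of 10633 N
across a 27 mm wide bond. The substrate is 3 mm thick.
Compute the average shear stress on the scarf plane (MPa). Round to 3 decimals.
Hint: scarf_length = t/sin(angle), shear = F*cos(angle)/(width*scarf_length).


scarf_length = 3 / sin(29 deg) = 6.1880 mm
cos(29 deg) = 0.874620
shear stress = 10633 * 0.874620 / (27 * 6.1880)
= 55.662 MPa

55.662


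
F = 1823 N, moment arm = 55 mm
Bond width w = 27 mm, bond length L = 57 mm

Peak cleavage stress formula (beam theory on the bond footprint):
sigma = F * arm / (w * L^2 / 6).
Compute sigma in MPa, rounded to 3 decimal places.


sigma = (1823 * 55) / (27 * 3249 / 6)
= 100265 * 6 / 87723
= 601590 / 87723
= 6.858 MPa

6.858


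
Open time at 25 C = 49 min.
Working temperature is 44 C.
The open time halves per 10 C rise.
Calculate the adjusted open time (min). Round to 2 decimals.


factor = 2^((44 - 25) / 10) = 3.7321
ot = 49 / 3.7321 = 13.13 min

13.13


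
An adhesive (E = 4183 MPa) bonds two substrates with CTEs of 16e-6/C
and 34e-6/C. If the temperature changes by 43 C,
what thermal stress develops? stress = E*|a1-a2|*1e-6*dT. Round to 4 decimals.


Stress = 4183 * |16 - 34| * 1e-6 * 43
= 3.2376 MPa

3.2376


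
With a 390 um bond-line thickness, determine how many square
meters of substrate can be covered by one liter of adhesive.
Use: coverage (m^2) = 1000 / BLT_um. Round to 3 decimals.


Coverage = 1000 / 390 = 2.564 m^2

2.564


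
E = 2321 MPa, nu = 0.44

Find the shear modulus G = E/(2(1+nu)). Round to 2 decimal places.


G = 2321 / (2 * 1.44)
= 805.90 MPa

805.90


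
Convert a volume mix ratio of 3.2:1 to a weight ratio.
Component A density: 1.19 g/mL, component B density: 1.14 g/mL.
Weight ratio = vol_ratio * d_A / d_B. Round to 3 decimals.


= 3.2 * 1.19 / 1.14 = 3.340

3.340


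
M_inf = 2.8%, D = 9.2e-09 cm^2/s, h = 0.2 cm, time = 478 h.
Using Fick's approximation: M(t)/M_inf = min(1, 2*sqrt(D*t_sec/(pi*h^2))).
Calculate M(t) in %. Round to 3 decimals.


t = 1720800 s
ratio = min(1, 2*sqrt(9.2e-09*1720800/(pi*0.0400)))
= 0.709879
M(t) = 2.8 * 0.709879 = 1.988%

1.988


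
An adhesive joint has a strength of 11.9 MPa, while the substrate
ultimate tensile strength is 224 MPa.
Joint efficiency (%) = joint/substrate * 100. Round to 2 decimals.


Efficiency = 11.9 / 224 * 100
= 5.31%

5.31


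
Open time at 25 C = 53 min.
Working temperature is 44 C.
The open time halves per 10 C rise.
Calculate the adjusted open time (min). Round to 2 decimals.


factor = 2^((44 - 25) / 10) = 3.7321
ot = 53 / 3.7321 = 14.20 min

14.20


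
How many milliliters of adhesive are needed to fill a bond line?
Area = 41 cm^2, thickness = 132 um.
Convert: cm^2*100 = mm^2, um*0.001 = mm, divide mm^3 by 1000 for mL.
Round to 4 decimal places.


= (41 * 100) * (132 * 0.001) / 1000
= 0.5412 mL

0.5412


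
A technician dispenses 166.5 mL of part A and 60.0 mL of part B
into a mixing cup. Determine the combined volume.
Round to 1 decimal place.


Combined volume = 166.5 + 60.0
= 226.5 mL

226.5


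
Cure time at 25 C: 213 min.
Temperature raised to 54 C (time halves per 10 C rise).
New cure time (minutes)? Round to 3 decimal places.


Acceleration factor = 2^(29/10) = 7.4643
New time = 213 / 7.4643 = 28.536 min

28.536


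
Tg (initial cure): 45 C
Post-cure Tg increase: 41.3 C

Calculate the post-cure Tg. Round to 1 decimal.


Post-cure Tg = 45 + 41.3 = 86.3 C

86.3


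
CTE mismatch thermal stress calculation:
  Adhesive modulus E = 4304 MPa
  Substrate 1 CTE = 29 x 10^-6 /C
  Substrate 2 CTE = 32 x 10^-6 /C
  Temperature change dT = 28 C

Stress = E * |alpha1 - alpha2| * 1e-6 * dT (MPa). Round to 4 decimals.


delta_alpha = |29 - 32| = 3 x 10^-6/C
Stress = 4304 * 3e-6 * 28
= 0.3615 MPa

0.3615


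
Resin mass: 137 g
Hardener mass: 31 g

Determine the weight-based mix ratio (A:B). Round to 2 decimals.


Ratio = 137 / 31 = 4.42

4.42


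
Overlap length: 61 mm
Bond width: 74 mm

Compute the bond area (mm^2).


Bond area = 61 * 74 = 4514 mm^2

4514


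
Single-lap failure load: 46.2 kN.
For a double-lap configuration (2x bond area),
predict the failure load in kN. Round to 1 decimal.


Failure load = 46.2 * 2 = 92.4 kN

92.4


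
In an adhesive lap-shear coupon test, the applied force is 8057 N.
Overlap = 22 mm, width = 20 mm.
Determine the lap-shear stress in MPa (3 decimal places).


stress = F / (overlap * width)
= 8057 / (22 * 20)
= 18.311 MPa

18.311


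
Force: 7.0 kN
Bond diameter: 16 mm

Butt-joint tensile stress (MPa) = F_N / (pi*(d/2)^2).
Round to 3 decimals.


F_N = 7.0 * 1000 = 7000.0 N
A = pi*(8.0)^2 = 201.0619 mm^2
stress = 7000.0 / 201.0619 = 34.815 MPa

34.815


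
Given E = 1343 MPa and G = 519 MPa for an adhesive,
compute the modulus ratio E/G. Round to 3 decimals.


E/G ratio = 1343 / 519 = 2.588

2.588


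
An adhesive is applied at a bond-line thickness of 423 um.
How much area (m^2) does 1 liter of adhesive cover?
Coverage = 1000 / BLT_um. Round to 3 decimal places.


Coverage = 1000 / 423 = 2.364 m^2

2.364


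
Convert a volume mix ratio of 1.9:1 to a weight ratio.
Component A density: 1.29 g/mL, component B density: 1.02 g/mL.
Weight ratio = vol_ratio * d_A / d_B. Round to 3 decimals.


= 1.9 * 1.29 / 1.02 = 2.403

2.403


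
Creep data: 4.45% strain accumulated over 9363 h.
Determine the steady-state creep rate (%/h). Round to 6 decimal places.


Rate = 4.45 / 9363 = 0.000475 %/h

0.000475


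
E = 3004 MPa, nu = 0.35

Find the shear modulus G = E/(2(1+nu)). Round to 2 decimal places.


G = 3004 / (2 * 1.35)
= 1112.59 MPa

1112.59


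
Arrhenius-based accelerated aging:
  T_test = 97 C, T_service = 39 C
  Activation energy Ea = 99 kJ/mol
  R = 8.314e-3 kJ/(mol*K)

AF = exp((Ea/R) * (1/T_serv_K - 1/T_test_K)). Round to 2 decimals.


T_test_K = 370.15, T_serv_K = 312.15
AF = exp((99/8.314e-3) * (1/312.15 - 1/370.15))
= 394.41

394.41


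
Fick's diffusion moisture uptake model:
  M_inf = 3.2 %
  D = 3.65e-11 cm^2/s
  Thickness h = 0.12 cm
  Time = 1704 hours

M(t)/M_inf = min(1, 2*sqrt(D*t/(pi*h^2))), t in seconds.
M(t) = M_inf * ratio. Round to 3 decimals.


t_sec = 1704 * 3600 = 6134400
ratio = 2*sqrt(3.65e-11*6134400/(pi*0.12^2))
= min(1, 0.140704)
= 0.140704
M(t) = 3.2 * 0.140704 = 0.450 %

0.450


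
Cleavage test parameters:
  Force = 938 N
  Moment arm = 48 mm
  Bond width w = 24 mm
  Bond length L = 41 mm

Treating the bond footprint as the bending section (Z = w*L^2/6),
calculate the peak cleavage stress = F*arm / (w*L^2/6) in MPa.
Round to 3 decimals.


M = 938 * 48 = 45024 N*mm
Z = 24 * 41^2 / 6 = 40344 / 6 mm^3
sigma = M / Z = 6 * 45024 / 40344 = 270144 / 40344
= 6.696 MPa

6.696


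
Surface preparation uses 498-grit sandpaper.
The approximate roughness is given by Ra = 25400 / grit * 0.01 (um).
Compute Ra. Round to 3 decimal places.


Ra = 25400 / 498 * 0.01
= 254 / 498
= 0.510 um

0.510


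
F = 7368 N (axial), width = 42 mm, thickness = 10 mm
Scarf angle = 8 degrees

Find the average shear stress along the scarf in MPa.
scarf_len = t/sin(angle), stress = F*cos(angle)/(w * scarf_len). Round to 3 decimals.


scarf_len = 10/sin(8 deg) = 71.8530
cos(8 deg) = 0.990268
stress = 7368*0.990268/(42*71.8530) = 2.418 MPa

2.418


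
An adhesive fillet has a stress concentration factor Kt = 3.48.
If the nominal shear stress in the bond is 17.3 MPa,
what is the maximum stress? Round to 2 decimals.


Max stress = 17.3 * 3.48 = 60.20 MPa

60.20


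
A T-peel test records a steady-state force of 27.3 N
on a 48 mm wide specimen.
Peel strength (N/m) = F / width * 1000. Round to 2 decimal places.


Peel strength = 27.3 / 48 * 1000
= 568.75 N/m

568.75


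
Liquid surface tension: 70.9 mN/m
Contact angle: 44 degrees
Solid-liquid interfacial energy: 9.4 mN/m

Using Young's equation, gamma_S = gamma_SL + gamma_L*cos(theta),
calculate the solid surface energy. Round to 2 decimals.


gamma_S = 9.4 + 70.9 * cos(44)
= 60.40 mN/m

60.40


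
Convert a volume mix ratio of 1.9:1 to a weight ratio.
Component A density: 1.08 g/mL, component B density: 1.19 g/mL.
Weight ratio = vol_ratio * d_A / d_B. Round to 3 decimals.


= 1.9 * 1.08 / 1.19 = 1.724

1.724


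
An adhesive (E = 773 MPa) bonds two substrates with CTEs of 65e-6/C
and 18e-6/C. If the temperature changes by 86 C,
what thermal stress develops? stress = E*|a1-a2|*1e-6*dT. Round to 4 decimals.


Stress = 773 * |65 - 18| * 1e-6 * 86
= 3.1245 MPa

3.1245


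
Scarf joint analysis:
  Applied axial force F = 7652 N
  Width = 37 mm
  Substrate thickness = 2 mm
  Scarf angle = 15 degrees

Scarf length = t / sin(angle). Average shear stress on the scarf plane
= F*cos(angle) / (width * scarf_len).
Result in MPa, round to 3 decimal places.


Scarf length = 2 / sin(15 deg) = 7.7274 mm
cos(15 deg) = 0.965926
Shear = 7652 * 0.965926 / (37 * 7.7274)
= 25.851 MPa

25.851


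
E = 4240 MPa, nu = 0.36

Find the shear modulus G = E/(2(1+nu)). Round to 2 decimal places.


G = 4240 / (2 * 1.36)
= 1558.82 MPa

1558.82


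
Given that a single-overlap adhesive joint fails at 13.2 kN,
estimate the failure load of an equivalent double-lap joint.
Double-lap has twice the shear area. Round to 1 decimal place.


Double-lap factor = 2
Expected load = 13.2 * 2 = 26.4 kN

26.4


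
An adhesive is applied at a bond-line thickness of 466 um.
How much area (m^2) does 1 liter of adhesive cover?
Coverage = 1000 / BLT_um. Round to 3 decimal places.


Coverage = 1000 / 466 = 2.146 m^2

2.146


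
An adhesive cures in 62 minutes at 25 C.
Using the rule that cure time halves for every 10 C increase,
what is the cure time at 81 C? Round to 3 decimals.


Factor = 2^((81 - 25) / 10) = 48.5029
Cure time = 62 / 48.5029
= 1.278 minutes

1.278


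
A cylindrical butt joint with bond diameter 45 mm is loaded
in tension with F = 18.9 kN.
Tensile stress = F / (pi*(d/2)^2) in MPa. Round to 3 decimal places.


Area = pi * (45/2)^2 = 1590.4313 mm^2
Stress = 18.9*1000 / 1590.4313
= 11.884 MPa

11.884


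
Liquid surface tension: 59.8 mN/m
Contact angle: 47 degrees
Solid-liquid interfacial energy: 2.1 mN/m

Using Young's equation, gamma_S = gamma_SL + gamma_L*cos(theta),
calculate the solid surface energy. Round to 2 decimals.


gamma_S = 2.1 + 59.8 * cos(47)
= 42.88 mN/m

42.88


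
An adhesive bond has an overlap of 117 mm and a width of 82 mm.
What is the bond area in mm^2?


Bond area = overlap * width
= 117 * 82
= 9594 mm^2

9594


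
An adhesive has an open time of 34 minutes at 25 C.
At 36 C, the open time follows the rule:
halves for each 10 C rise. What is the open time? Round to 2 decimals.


Factor = 2^((36-25)/10) = 2.1435
Open time = 34 / 2.1435 = 15.86 min

15.86


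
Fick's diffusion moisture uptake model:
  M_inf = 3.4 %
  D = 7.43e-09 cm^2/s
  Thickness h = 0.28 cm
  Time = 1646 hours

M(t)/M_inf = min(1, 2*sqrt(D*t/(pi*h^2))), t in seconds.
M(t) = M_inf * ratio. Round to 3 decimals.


t_sec = 1646 * 3600 = 5925600
ratio = 2*sqrt(7.43e-09*5925600/(pi*0.28^2))
= min(1, 0.845586)
= 0.845586
M(t) = 3.4 * 0.845586 = 2.875 %

2.875


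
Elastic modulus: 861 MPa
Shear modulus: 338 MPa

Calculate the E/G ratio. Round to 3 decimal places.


E / G = 861 / 338 = 2.547

2.547


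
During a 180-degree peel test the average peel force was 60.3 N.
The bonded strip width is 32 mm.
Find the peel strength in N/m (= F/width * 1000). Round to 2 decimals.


Peel strength = F/width * 1000
= 60.3 / 32 * 1000
= 1884.38 N/m

1884.38


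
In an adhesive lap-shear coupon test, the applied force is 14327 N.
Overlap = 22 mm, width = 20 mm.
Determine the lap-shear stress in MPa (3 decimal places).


stress = F / (overlap * width)
= 14327 / (22 * 20)
= 32.561 MPa

32.561


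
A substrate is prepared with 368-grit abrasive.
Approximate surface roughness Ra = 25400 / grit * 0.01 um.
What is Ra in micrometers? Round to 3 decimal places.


Ra = 25400 / 368 * 0.01 = 0.690 um

0.690


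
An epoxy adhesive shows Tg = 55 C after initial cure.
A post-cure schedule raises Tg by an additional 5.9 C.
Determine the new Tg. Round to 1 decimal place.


New Tg = 55 + 5.9
= 60.9 C

60.9


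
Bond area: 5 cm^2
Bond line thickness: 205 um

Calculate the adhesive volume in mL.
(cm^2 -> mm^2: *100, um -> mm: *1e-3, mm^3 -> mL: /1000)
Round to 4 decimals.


V = 5*100 * 205*1e-3 / 1000
= 0.1025 mL

0.1025


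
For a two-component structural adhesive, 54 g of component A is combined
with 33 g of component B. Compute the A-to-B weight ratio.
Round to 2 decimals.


Weight ratio A:B = 54 / 33
= 1.64

1.64


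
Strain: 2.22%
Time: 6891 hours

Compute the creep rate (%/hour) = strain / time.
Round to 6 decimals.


Creep rate = 2.22 / 6891
= 0.000322 %/h

0.000322


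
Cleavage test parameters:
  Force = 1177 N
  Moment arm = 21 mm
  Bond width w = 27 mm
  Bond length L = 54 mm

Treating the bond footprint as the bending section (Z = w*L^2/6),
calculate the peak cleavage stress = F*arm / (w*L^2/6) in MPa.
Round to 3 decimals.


M = 1177 * 21 = 24717 N*mm
Z = 27 * 54^2 / 6 = 78732 / 6 mm^3
sigma = M / Z = 6 * 24717 / 78732 = 148302 / 78732
= 1.884 MPa

1.884


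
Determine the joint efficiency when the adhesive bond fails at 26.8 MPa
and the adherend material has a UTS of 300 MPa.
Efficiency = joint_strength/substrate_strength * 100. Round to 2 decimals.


Joint efficiency = 26.8 / 300 * 100
= 8.93%

8.93


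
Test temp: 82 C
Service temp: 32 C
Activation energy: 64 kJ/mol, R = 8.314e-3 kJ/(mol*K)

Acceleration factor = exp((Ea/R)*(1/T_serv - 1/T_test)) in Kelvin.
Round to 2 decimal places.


AF = exp((64/0.008314)*(1/305.15 - 1/355.15))
= 34.87

34.87


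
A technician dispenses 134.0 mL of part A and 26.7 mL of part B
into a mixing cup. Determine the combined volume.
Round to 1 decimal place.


Combined volume = 134.0 + 26.7
= 160.7 mL

160.7


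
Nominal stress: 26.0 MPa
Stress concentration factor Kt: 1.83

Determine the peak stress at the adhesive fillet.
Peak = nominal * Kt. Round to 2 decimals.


Peak stress = 26.0 * 1.83
= 47.58 MPa

47.58


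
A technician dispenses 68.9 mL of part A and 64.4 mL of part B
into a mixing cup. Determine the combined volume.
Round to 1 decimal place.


Combined volume = 68.9 + 64.4
= 133.3 mL

133.3


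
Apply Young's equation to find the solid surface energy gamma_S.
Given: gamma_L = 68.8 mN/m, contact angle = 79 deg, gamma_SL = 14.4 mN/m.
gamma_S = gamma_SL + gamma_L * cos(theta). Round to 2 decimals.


theta_rad = 79 * pi/180 = 1.378810
gamma_S = 14.4 + 68.8 * cos(1.378810)
= 27.53 mN/m

27.53


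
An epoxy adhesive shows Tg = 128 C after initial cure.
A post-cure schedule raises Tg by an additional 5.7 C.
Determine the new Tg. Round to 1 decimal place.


New Tg = 128 + 5.7
= 133.7 C

133.7


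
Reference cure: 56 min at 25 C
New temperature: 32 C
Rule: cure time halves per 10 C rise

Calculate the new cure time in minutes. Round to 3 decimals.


factor = 2^((32-25)/10) = 1.6245
t_new = 56 / 1.6245 = 34.472 min

34.472


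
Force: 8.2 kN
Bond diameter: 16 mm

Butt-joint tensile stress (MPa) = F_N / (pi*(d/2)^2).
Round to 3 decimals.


F_N = 8.2 * 1000 = 8200.0 N
A = pi*(8.0)^2 = 201.0619 mm^2
stress = 8200.0 / 201.0619 = 40.783 MPa

40.783


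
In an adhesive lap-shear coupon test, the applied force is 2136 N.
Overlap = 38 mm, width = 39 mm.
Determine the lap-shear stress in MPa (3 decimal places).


stress = F / (overlap * width)
= 2136 / (38 * 39)
= 1.441 MPa

1.441


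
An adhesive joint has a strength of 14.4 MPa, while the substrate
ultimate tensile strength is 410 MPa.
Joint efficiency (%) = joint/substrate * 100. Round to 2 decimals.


Efficiency = 14.4 / 410 * 100
= 3.51%

3.51


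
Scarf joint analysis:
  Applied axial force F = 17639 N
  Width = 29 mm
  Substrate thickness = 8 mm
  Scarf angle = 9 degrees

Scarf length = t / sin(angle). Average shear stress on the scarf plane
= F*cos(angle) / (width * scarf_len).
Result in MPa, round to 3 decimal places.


Scarf length = 8 / sin(9 deg) = 51.1396 mm
cos(9 deg) = 0.987688
Shear = 17639 * 0.987688 / (29 * 51.1396)
= 11.747 MPa

11.747


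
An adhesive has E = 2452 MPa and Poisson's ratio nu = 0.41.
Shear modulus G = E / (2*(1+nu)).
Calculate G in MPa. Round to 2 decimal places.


G = 2452 / (2*(1+0.41))
= 2452 / 2.82
= 869.50 MPa

869.50


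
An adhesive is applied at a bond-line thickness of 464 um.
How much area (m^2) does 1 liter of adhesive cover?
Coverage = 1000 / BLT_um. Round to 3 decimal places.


Coverage = 1000 / 464 = 2.155 m^2

2.155


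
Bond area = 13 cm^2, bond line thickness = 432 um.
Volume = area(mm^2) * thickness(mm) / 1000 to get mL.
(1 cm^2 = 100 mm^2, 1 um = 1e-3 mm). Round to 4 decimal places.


area_mm2 = 13 * 100 = 1300
blt_mm = 432 * 1e-3 = 0.432
vol_mm3 = 1300 * 0.432 = 561.6
vol_mL = 561.6 / 1000 = 0.5616 mL

0.5616


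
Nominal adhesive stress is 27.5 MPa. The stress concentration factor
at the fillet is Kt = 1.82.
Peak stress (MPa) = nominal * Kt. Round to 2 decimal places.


Peak = 27.5 * 1.82 = 50.05 MPa

50.05


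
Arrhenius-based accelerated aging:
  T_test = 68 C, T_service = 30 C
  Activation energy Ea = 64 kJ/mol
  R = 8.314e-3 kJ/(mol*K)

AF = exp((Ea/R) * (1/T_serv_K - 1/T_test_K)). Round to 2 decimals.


T_test_K = 341.15, T_serv_K = 303.15
AF = exp((64/8.314e-3) * (1/303.15 - 1/341.15))
= 16.92

16.92


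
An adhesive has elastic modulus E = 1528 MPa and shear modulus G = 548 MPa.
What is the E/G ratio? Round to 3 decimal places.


E/G = 1528 / 548 = 2.788

2.788


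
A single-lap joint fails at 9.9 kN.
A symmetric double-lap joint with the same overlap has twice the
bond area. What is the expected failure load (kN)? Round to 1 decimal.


Double-lap load = 2 * 9.9 = 19.8 kN

19.8


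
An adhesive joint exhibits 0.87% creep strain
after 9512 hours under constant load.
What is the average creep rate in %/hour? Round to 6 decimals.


Creep rate = strain / time
= 0.87 / 9512
= 0.000091 %/h

0.000091


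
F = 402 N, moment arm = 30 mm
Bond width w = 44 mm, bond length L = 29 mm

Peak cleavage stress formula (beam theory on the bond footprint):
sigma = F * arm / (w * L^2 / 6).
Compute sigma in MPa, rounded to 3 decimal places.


sigma = (402 * 30) / (44 * 841 / 6)
= 12060 * 6 / 37004
= 72360 / 37004
= 1.955 MPa

1.955


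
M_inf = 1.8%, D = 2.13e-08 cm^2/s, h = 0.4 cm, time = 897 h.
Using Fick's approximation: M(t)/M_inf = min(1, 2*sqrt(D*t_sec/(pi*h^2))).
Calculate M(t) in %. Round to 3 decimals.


t = 3229200 s
ratio = min(1, 2*sqrt(2.13e-08*3229200/(pi*0.1600)))
= 0.739831
M(t) = 1.8 * 0.739831 = 1.332%

1.332


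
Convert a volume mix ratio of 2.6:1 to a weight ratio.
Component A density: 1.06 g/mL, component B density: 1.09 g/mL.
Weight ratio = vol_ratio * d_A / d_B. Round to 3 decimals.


= 2.6 * 1.06 / 1.09 = 2.528

2.528


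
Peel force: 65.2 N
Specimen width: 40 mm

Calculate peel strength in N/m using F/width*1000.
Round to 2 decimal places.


Peel strength = 65.2 / 40 * 1000 = 1630.00 N/m

1630.00


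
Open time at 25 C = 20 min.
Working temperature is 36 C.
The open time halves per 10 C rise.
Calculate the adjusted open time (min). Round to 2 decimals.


factor = 2^((36 - 25) / 10) = 2.1435
ot = 20 / 2.1435 = 9.33 min

9.33


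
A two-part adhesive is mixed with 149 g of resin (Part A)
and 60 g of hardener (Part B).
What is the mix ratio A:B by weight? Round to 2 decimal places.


Mix ratio = mass_A / mass_B
= 149 / 60
= 2.48

2.48


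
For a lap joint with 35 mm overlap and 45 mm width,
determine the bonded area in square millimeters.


Area = 35 * 45 = 1575 mm^2

1575


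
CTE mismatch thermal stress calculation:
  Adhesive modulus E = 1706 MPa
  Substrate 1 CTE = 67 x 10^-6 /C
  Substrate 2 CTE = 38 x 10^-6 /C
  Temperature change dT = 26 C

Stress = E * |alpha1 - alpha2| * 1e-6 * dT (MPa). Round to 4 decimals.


delta_alpha = |67 - 38| = 29 x 10^-6/C
Stress = 1706 * 29e-6 * 26
= 1.2863 MPa

1.2863


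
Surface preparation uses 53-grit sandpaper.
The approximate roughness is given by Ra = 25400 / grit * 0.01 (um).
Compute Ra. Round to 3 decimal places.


Ra = 25400 / 53 * 0.01
= 254 / 53
= 4.792 um

4.792


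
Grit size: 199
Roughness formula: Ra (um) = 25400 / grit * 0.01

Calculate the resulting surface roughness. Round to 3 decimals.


Ra = 25400 / 199 * 0.01
= 1.276 um

1.276


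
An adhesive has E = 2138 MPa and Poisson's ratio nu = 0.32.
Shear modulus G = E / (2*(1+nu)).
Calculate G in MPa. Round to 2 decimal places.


G = 2138 / (2*(1+0.32))
= 2138 / 2.64
= 809.85 MPa

809.85


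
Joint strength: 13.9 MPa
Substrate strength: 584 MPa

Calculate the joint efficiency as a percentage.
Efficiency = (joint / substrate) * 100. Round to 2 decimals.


Efficiency = (13.9 / 584) * 100 = 2.38%

2.38


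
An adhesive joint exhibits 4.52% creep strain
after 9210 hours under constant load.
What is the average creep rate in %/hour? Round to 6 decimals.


Creep rate = strain / time
= 4.52 / 9210
= 0.000491 %/h

0.000491


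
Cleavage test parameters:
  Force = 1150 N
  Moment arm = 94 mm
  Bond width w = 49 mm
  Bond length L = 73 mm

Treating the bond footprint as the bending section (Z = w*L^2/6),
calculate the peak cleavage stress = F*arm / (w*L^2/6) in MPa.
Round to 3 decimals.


M = 1150 * 94 = 108100 N*mm
Z = 49 * 73^2 / 6 = 261121 / 6 mm^3
sigma = M / Z = 6 * 108100 / 261121 = 648600 / 261121
= 2.484 MPa

2.484


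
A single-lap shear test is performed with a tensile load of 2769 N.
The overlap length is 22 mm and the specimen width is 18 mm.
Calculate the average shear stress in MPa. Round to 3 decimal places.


Shear stress = F / (overlap * width)
= 2769 / (22 * 18)
= 2769 / 396
= 6.992 MPa

6.992


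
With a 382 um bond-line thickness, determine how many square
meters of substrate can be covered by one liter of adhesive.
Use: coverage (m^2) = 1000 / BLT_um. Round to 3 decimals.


Coverage = 1000 / 382 = 2.618 m^2

2.618


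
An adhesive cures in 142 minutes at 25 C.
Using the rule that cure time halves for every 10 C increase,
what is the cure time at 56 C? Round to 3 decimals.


Factor = 2^((56 - 25) / 10) = 8.5742
Cure time = 142 / 8.5742
= 16.561 minutes

16.561


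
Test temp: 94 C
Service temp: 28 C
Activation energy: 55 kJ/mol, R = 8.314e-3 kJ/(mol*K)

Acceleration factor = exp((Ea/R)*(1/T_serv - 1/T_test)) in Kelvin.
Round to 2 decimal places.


AF = exp((55/0.008314)*(1/301.15 - 1/367.15))
= 51.88

51.88


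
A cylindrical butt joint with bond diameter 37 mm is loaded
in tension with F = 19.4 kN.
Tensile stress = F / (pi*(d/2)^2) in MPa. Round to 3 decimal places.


Area = pi * (37/2)^2 = 1075.2101 mm^2
Stress = 19.4*1000 / 1075.2101
= 18.043 MPa

18.043


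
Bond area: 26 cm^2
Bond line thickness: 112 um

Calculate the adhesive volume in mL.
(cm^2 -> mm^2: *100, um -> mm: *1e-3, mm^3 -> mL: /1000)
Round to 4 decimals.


V = 26*100 * 112*1e-3 / 1000
= 0.2912 mL

0.2912


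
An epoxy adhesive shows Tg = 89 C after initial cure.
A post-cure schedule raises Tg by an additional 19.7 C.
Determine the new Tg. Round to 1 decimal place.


New Tg = 89 + 19.7
= 108.7 C

108.7


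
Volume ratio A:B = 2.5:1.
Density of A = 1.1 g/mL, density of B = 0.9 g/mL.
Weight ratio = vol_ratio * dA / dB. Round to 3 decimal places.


Wt ratio = 2.5 * 1.1 / 0.9
= 3.056

3.056


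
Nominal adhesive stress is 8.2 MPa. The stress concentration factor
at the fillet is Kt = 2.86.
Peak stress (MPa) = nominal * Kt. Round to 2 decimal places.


Peak = 8.2 * 2.86 = 23.45 MPa

23.45


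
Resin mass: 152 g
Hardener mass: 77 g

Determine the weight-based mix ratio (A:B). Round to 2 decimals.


Ratio = 152 / 77 = 1.97

1.97


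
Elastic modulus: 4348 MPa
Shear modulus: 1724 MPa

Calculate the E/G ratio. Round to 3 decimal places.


E / G = 4348 / 1724 = 2.522

2.522


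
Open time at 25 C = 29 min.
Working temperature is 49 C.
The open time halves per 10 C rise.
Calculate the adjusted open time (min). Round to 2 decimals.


factor = 2^((49 - 25) / 10) = 5.2780
ot = 29 / 5.2780 = 5.49 min

5.49


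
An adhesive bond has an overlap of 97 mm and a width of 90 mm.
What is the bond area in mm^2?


Bond area = overlap * width
= 97 * 90
= 8730 mm^2

8730
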